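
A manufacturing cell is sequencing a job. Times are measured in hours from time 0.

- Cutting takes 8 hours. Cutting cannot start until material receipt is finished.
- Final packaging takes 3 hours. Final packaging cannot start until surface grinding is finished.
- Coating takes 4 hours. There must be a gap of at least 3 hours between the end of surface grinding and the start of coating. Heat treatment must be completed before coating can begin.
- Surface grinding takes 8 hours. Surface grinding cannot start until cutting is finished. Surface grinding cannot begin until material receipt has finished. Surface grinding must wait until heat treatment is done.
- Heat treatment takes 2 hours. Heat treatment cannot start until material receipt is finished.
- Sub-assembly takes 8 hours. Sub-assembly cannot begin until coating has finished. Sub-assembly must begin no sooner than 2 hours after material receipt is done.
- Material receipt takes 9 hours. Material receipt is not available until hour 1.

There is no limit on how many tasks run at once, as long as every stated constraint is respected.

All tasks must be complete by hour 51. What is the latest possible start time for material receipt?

Nothing follows sub-assembly; the deadline of hour 51 is its only limit. It must start by 51 − 8 = hour 43.
Since sub-assembly (must start by hour 43) depends on it, coating must finish by hour 43. Backing off its 4-hour duration gives a latest start of hour 39.
To finish by hour 51, final packaging (duration 3) must start no later than hour 48.
Surface grinding must finish in time for coating (must start by hour 39, minus 3-hour gap → hour 36); final packaging (must start by hour 48). The tightest is hour 36, so surface grinding must start by 36 − 8 = hour 28.
Cutting must finish before surface grinding (must start by hour 28). With an 8-hour duration, cutting must start by 28 − 8 = hour 20.
Heat treatment feeds surface grinding (must start by hour 28); coating (must start by hour 39). Taking the minimum, heat treatment must finish by hour 28 and start by 28 − 2 = hour 26.
Material receipt feeds cutting (must start by hour 20); heat treatment (must start by hour 26); surface grinding (must start by hour 28); sub-assembly (must start by hour 43, minus 2-hour gap → hour 41). Taking the minimum, material receipt must finish by hour 20 and start by 20 − 9 = hour 11.

11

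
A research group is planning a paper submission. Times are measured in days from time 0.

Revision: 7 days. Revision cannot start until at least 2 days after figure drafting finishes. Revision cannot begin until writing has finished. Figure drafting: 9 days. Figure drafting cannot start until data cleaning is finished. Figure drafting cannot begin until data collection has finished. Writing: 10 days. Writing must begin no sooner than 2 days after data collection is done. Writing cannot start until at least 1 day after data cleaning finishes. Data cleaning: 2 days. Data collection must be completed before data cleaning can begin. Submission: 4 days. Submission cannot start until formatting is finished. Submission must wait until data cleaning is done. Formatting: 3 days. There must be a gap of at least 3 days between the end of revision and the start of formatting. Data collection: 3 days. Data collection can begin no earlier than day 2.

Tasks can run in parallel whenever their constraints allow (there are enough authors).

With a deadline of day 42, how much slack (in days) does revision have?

7

Data collection waits on its own release at day 2, so it starts at day 2 and finishes at 2 + 3 = day 5.
Data cleaning waits on data collection (finishes day 5), so it starts at day 5 and finishes at 5 + 2 = day 7.
Writing has to wait for data collection (finishes day 5, plus 2-day gap → day 7); data cleaning (finishes day 7, plus 1-day gap → day 8). The latest of these is day 8, so writing runs day 8 to 8 + 10 = day 18.
Figure drafting has to wait for data cleaning (finishes day 7); data collection (finishes day 5). The latest of these is day 7, so figure drafting runs day 7 to 7 + 9 = day 16.
Revision cannot start until figure drafting (finishes day 16, plus 2-day gap → day 18); writing (finishes day 18). The controlling bound is day 18, so revision finishes at 18 + 7 = day 25.

Working backward from the deadline:
Submission must finish by day 42; it takes 4 days, so it must start by 42 − 4 = day 38.
Since submission (must start by day 38) depends on it, formatting must finish by day 38. Backing off its 3-day duration gives a latest start of day 35.
Revision feeds into formatting (must start by day 35, minus 3-day gap → day 32); so revision must finish by day 32 and therefore start by day 25.
So revision can start as early as day 18 and as late as day 25, giving 25 − 18 = 7 days of slack.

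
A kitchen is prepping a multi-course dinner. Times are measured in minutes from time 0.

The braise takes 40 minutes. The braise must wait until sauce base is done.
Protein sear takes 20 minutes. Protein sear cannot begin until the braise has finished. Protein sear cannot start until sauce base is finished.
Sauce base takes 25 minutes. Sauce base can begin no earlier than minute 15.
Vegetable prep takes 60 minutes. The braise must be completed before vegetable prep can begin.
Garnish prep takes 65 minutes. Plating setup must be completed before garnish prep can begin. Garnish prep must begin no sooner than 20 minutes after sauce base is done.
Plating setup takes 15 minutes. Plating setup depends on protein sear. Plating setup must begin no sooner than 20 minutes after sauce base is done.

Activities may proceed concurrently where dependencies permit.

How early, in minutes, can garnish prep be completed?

Sauce base waits on its own release at minute 15, so it starts at minute 15 and finishes at 15 + 25 = minute 40.
The braise cannot begin until sauce base (finishes minute 40). It runs from minute 40 to 40 + 40 = minute 80.
Protein sear needs all of the braise (finishes minute 80); sauce base (finishes minute 40). That puts its earliest start at minute 80; it finishes at 80 + 20 = minute 100.
For plating setup: protein sear (finishes minute 100); sauce base (finishes minute 40, plus 20-minute gap → minute 60). Taking the maximum gives a start of minute 100, and it finishes at 100 + 15 = minute 115.
Garnish prep has to wait for plating setup (finishes minute 115); sauce base (finishes minute 40, plus 20-minute gap → minute 60). The latest of these is minute 115, so garnish prep runs minute 115 to 115 + 65 = minute 180.

180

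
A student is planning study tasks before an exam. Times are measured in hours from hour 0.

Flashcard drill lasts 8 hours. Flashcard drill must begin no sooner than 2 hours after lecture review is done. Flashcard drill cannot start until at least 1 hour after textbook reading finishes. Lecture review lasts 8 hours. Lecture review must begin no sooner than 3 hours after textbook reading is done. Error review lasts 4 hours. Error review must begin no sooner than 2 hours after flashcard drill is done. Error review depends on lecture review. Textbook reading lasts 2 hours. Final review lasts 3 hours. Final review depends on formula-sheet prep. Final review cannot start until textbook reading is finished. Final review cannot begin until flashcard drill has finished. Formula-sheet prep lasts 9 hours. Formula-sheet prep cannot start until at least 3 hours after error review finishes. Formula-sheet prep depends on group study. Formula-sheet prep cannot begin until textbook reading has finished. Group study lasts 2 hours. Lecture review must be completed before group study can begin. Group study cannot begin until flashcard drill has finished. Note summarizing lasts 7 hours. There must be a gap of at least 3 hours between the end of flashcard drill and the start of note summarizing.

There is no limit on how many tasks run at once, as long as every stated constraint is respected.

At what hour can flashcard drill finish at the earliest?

Textbook reading has no prerequisites, so it starts at hour 0 and finishes at hour 2.
Lecture review waits on textbook reading (finishes hour 2, plus 3-hour gap → hour 5), so it starts at hour 5 and finishes at 5 + 8 = hour 13.
Flashcard drill cannot start until lecture review (finishes hour 13, plus 2-hour gap → hour 15); textbook reading (finishes hour 2, plus 1-hour gap → hour 3). The controlling bound is hour 15, so flashcard drill finishes at 15 + 8 = hour 23.

23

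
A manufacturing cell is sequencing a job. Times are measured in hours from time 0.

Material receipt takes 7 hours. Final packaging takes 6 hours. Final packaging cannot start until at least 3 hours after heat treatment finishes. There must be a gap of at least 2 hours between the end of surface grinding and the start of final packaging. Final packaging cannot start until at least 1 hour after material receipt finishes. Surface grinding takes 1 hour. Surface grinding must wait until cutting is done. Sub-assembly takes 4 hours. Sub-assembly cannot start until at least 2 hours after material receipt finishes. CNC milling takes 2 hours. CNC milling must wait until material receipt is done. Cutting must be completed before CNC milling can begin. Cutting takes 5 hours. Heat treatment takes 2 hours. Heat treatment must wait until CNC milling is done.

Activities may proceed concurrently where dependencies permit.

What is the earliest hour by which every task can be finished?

Cutting can start immediately at hour 0; it finishes at hour 5.
Surface grinding cannot begin until cutting (finishes hour 5). It runs from hour 5 to 5 + 1 = hour 6.
Nothing blocks material receipt, so it runs from hour 0 to hour 7.
Sub-assembly waits on material receipt (finishes hour 7, plus 2-hour gap → hour 9), so it starts at hour 9 and finishes at 9 + 4 = hour 13.
CNC milling has to wait for material receipt (finishes hour 7); cutting (finishes hour 5). The latest of these is hour 7, so CNC milling runs hour 7 to 7 + 2 = hour 9.
After CNC milling (finishes hour 9), heat treatment can start at hour 9 and finishes at hour 11.
Final packaging cannot start until heat treatment (finishes hour 11, plus 3-hour gap → hour 14); surface grinding (finishes hour 6, plus 2-hour gap → hour 8); material receipt (finishes hour 7, plus 1-hour gap → hour 8). The controlling bound is hour 14, so final packaging finishes at 14 + 6 = hour 20.
All tasks are finished once the last one completes. Finish times: Material receipt at 7, Cutting at 5, CNC milling at 9, Heat treatment at 11, Surface grinding at 6, Sub-assembly at 13, Final packaging at 20. The latest is hour 20.

20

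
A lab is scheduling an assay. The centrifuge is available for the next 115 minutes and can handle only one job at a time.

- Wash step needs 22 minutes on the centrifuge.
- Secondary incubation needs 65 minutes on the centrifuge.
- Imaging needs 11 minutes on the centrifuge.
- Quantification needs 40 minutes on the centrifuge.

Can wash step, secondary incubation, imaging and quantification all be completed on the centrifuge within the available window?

No

Running back to back, the jobs need 22 + 65 + 11 + 40 = 138 minutes on the centrifuge.
Since 138 > 115, they cannot all fit.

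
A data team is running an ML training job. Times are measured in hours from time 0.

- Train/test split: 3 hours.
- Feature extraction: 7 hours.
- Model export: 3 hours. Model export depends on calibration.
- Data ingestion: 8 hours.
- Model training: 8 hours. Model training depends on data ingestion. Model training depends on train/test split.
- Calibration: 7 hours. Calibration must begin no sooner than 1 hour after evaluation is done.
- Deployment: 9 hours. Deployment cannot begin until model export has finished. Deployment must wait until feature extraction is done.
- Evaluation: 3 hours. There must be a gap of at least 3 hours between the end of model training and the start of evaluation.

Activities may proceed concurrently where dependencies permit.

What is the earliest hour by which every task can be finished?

Nothing blocks train/test split, so it runs from hour 0 to hour 3.
Feature extraction can start immediately at hour 0; it finishes at hour 7.
Data ingestion has no prerequisites, so it starts at hour 0 and finishes at hour 8.
For model training: data ingestion (finishes hour 8); train/test split (finishes hour 3). Taking the maximum gives a start of hour 8, and it finishes at 8 + 8 = hour 16.
Evaluation waits on model training (finishes hour 16, plus 3-hour gap → hour 19), so it starts at hour 19 and finishes at 19 + 3 = hour 22.
Calibration cannot begin until evaluation (finishes hour 22, plus 1-hour gap → hour 23). It runs from hour 23 to 23 + 7 = hour 30.
Model export cannot begin until calibration (finishes hour 30). It runs from hour 30 to 30 + 3 = hour 33.
Deployment needs all of model export (finishes hour 33); feature extraction (finishes hour 7). That puts its earliest start at hour 33; it finishes at 33 + 9 = hour 42.
All tasks are finished once the last one completes. Finish times: Data ingestion at 8, Feature extraction at 7, Train/test split at 3, Model training at 16, Evaluation at 22, Calibration at 30, Model export at 33, Deployment at 42. The latest is hour 42.

42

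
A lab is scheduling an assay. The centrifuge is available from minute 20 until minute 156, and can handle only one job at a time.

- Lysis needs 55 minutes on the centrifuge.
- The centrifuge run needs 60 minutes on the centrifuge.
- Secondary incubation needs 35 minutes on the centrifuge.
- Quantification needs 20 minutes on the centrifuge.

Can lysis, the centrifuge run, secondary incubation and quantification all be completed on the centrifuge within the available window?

The centrifuge window is 156 − 20 = 136 minutes.
Running back to back, the jobs need 55 + 60 + 35 + 20 = 170 minutes on the centrifuge.
Since 170 > 136, they cannot all fit.

No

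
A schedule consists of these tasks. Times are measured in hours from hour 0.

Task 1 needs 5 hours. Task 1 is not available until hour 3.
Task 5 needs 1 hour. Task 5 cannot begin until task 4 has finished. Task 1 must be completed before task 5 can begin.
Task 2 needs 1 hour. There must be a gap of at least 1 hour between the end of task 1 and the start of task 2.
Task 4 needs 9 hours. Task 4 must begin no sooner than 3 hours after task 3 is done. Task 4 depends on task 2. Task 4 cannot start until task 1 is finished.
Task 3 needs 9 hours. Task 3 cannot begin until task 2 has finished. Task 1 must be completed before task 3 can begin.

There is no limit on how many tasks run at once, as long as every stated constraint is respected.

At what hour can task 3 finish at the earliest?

19

Task 1 cannot begin until its own release at hour 3. It runs from hour 3 to 3 + 5 = hour 8.
Task 2 waits on task 1 (finishes hour 8, plus 1-hour gap → hour 9), so it starts at hour 9 and finishes at 9 + 1 = hour 10.
For task 3: task 2 (finishes hour 10); task 1 (finishes hour 8). Taking the maximum gives a start of hour 10, and it finishes at 10 + 9 = hour 19.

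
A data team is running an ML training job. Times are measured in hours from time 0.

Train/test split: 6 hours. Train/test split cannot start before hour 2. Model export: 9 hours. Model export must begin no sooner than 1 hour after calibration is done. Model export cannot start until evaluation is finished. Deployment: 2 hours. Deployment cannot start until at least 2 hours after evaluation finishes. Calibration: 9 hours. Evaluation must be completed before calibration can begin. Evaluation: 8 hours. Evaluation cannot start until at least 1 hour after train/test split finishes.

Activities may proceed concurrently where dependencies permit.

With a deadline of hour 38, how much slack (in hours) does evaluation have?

After its own release at hour 2, train/test split can start at hour 2 and finishes at hour 8.
After train/test split (finishes hour 8, plus 1-hour gap → hour 9), evaluation can start at hour 9 and finishes at hour 17.

Working backward from the deadline:
To finish by hour 38, model export (duration 9) must start no later than hour 29.
Calibration must finish before model export (must start by hour 29, minus 1-hour gap → hour 28). With a 9-hour duration, calibration must start by 28 − 9 = hour 19.
To finish by hour 38, deployment (duration 2) must start no later than hour 36.
Evaluation has several dependents: calibration (must start by hour 19); model export (must start by hour 29); deployment (must start by hour 36, minus 2-hour gap → hour 34). The earliest of those limits is hour 19, so evaluation must start by 19 − 8 = hour 11.
So evaluation can start as early as hour 9 and as late as hour 11, giving 11 − 9 = 2 hours of slack.

2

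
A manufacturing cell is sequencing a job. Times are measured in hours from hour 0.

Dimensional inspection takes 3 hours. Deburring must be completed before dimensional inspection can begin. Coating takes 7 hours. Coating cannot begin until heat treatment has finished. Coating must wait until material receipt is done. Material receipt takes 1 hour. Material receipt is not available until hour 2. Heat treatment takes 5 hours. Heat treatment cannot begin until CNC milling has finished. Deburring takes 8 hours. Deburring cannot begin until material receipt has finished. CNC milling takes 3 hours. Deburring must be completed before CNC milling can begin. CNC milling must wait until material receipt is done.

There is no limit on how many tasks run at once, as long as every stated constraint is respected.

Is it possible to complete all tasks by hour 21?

No

Material receipt cannot begin until its own release at hour 2. It runs from hour 2 to 2 + 1 = hour 3.
After material receipt (finishes hour 3), deburring can start at hour 3 and finishes at hour 11.
Dimensional inspection cannot begin until deburring (finishes hour 11). It runs from hour 11 to 11 + 3 = hour 14.
For CNC milling: deburring (finishes hour 11); material receipt (finishes hour 3). Taking the maximum gives a start of hour 11, and it finishes at 11 + 3 = hour 14.
Heat treatment waits on CNC milling (finishes hour 14), so it starts at hour 14 and finishes at 14 + 5 = hour 19.
For coating: heat treatment (finishes hour 19); material receipt (finishes hour 3). Taking the maximum gives a start of hour 19, and it finishes at 19 + 7 = hour 26.
The earliest everything can be done is hour 26, which is after the deadline of 21, so it is not possible.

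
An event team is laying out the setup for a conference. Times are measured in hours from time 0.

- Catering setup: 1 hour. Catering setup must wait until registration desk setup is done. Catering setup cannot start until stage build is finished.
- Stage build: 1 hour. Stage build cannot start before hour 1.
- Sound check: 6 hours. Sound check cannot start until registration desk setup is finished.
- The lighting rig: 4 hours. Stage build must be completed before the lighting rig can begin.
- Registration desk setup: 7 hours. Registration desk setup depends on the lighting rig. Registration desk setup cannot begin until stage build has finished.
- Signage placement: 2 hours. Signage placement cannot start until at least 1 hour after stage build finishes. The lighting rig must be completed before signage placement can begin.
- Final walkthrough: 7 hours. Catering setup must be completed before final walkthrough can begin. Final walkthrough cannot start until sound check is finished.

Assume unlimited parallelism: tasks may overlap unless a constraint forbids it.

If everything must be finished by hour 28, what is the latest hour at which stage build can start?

3

Final walkthrough has no dependents, so it just needs to finish by hour 28. Starting by 28 − 7 = hour 21 achieves that.
Catering setup must finish before final walkthrough (must start by hour 21). With a 1-hour duration, catering setup must start by 21 − 1 = hour 20.
Since final walkthrough (must start by hour 21) depends on it, sound check must finish by hour 21. Backing off its 6-hour duration gives a latest start of hour 15.
Registration desk setup must finish in time for catering setup (must start by hour 20); sound check (must start by hour 15). The tightest is hour 15, so registration desk setup must start by 15 − 7 = hour 8.
Signage placement must finish by hour 28; it takes 2 hours, so it must start by 28 − 2 = hour 26.
The lighting rig must finish in time for registration desk setup (must start by hour 8); signage placement (must start by hour 26). The tightest is hour 8, so the lighting rig must start by 8 − 4 = hour 4.
Stage build feeds the lighting rig (must start by hour 4); registration desk setup (must start by hour 8); signage placement (must start by hour 26, minus 1-hour gap → hour 25); catering setup (must start by hour 20). Taking the minimum, stage build must finish by hour 4 and start by 4 − 1 = hour 3.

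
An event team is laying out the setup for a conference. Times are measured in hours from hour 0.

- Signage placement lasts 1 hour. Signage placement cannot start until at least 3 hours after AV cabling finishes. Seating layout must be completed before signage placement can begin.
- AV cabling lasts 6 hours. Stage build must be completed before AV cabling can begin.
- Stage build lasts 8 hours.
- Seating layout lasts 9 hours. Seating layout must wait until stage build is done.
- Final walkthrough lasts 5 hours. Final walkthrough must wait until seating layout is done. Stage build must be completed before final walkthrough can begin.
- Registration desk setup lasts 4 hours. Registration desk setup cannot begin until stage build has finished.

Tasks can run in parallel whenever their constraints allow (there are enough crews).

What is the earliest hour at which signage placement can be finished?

Stage build can start immediately at hour 0; it finishes at hour 8.
After stage build (finishes hour 8), seating layout can start at hour 8 and finishes at hour 17.
AV cabling cannot begin until stage build (finishes hour 8). It runs from hour 8 to 8 + 6 = hour 14.
Signage placement has to wait for AV cabling (finishes hour 14, plus 3-hour gap → hour 17); seating layout (finishes hour 17). The latest of these is hour 17, so signage placement runs hour 17 to 17 + 1 = hour 18.

18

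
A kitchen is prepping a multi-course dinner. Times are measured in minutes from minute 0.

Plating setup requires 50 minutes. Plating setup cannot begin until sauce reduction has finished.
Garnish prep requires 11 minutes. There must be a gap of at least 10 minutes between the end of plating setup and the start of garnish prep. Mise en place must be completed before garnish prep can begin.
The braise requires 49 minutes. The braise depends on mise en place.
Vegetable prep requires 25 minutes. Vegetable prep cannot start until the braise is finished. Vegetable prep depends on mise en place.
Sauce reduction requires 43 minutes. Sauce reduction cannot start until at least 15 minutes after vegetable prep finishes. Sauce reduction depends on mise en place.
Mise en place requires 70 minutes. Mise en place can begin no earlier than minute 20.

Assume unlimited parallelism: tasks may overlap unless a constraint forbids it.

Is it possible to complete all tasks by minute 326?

Yes

After its own release at minute 20, mise en place can start at minute 20 and finishes at minute 90.
After mise en place (finishes minute 90), the braise can start at minute 90 and finishes at minute 139.
Vegetable prep has to wait for the braise (finishes minute 139); mise en place (finishes minute 90). The latest of these is minute 139, so vegetable prep runs minute 139 to 139 + 25 = minute 164.
Sauce reduction cannot start until vegetable prep (finishes minute 164, plus 15-minute gap → minute 179); mise en place (finishes minute 90). The controlling bound is minute 179, so sauce reduction finishes at 179 + 43 = minute 222.
After sauce reduction (finishes minute 222), plating setup can start at minute 222 and finishes at minute 272.
Garnish prep needs all of plating setup (finishes minute 272, plus 10-minute gap → minute 282); mise en place (finishes minute 90). That puts its earliest start at minute 282; it finishes at 282 + 11 = minute 293.
Every task is finished by minute 293, which is no later than the deadline of 326, so the schedule is feasible.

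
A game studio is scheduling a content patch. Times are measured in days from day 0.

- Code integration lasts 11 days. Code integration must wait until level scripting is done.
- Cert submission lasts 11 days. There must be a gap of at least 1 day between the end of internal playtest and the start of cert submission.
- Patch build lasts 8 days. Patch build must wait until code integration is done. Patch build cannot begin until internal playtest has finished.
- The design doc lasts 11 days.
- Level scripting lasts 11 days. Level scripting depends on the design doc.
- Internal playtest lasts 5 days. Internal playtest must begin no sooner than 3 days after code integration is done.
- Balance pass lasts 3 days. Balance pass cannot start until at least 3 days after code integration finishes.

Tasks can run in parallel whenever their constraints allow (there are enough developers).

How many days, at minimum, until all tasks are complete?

The design doc can start immediately at day 0; it finishes at day 11.
After the design doc (finishes day 11), level scripting can start at day 11 and finishes at day 22.
Code integration waits on level scripting (finishes day 22), so it starts at day 22 and finishes at 22 + 11 = day 33.
Balance pass waits on code integration (finishes day 33, plus 3-day gap → day 36), so it starts at day 36 and finishes at 36 + 3 = day 39.
Internal playtest waits on code integration (finishes day 33, plus 3-day gap → day 36), so it starts at day 36 and finishes at 36 + 5 = day 41.
Patch build needs all of code integration (finishes day 33); internal playtest (finishes day 41). That puts its earliest start at day 41; it finishes at 41 + 8 = day 49.
Cert submission waits on internal playtest (finishes day 41, plus 1-day gap → day 42), so it starts at day 42 and finishes at 42 + 11 = day 53.
All tasks are finished once the last one completes. Finish times: The design doc at 11, Level scripting at 22, Code integration at 33, Internal playtest at 41, Balance pass at 39, Cert submission at 53, Patch build at 49. The latest is day 53.

53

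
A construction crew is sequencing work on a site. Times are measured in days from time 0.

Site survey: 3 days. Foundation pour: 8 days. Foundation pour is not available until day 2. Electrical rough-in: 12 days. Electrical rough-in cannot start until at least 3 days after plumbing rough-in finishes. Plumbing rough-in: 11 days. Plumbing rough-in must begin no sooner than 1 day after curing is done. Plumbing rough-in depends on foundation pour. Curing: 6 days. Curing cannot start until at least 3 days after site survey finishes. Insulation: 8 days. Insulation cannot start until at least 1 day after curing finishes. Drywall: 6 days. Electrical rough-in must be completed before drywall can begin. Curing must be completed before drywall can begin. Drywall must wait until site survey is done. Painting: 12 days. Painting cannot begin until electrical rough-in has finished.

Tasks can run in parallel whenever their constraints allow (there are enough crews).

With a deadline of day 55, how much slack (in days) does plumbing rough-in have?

Foundation pour cannot begin until its own release at day 2. It runs from day 2 to 2 + 8 = day 10.
Nothing blocks site survey, so it runs from day 0 to day 3.
Curing cannot begin until site survey (finishes day 3, plus 3-day gap → day 6). It runs from day 6 to 6 + 6 = day 12.
For plumbing rough-in: curing (finishes day 12, plus 1-day gap → day 13); foundation pour (finishes day 10). Taking the maximum gives a start of day 13, and it finishes at 13 + 11 = day 24.

Working backward from the deadline:
Drywall must finish by day 55; it takes 6 days, so it must start by 55 − 6 = day 49.
To finish by day 55, painting (duration 12) must start no later than day 43.
Electrical rough-in must finish in time for drywall (must start by day 49); painting (must start by day 43). The tightest is day 43, so electrical rough-in must start by 43 − 12 = day 31.
Plumbing rough-in has to be done before electrical rough-in (must start by day 31, minus 3-day gap → day 28). That means finishing by day 28, i.e. starting by 28 − 11 = day 17.
So plumbing rough-in can start as early as day 13 and as late as day 17, giving 17 − 13 = 4 days of slack.

4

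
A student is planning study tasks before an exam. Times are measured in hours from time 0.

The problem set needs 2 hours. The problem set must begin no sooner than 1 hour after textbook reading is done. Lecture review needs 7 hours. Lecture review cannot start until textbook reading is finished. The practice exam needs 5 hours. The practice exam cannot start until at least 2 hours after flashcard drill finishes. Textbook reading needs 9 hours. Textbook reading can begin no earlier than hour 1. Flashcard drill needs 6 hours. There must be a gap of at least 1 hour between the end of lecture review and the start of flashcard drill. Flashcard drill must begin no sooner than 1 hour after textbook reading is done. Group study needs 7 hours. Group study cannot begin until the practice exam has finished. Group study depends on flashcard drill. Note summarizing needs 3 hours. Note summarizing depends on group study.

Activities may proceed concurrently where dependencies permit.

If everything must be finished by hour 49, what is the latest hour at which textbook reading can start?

9

Note summarizing must finish by hour 49; it takes 3 hours, so it must start by 49 − 3 = hour 46.
Since note summarizing (must start by hour 46) depends on it, group study must finish by hour 46. Backing off its 7-hour duration gives a latest start of hour 39.
The practice exam feeds into group study (must start by hour 39); so the practice exam must finish by hour 39 and therefore start by hour 34.
Flashcard drill must finish in time for the practice exam (must start by hour 34, minus 2-hour gap → hour 32); group study (must start by hour 39). The tightest is hour 32, so flashcard drill must start by 32 − 6 = hour 26.
Lecture review has to be done before flashcard drill (must start by hour 26, minus 1-hour gap → hour 25). That means finishing by hour 25, i.e. starting by 25 − 7 = hour 18.
The problem set has no dependents, so it just needs to finish by hour 49. Starting by 49 − 2 = hour 47 achieves that.
Textbook reading feeds lecture review (must start by hour 18); the problem set (must start by hour 47, minus 1-hour gap → hour 46); flashcard drill (must start by hour 26, minus 1-hour gap → hour 25). Taking the minimum, textbook reading must finish by hour 18 and start by 18 − 9 = hour 9.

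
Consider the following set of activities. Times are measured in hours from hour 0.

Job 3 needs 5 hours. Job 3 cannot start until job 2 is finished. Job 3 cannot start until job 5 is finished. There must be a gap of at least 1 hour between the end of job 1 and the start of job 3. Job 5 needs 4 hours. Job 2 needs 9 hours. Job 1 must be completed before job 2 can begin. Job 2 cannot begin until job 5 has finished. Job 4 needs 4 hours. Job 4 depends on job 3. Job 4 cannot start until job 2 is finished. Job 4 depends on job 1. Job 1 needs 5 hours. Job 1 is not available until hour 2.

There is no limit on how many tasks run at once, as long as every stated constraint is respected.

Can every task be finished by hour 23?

No

Nothing blocks job 5, so it runs from hour 0 to hour 4.
After its own release at hour 2, job 1 can start at hour 2 and finishes at hour 7.
Job 2 has to wait for job 1 (finishes hour 7); job 5 (finishes hour 4). The latest of these is hour 7, so job 2 runs hour 7 to 7 + 9 = hour 16.
Job 3 needs all of job 2 (finishes hour 16); job 5 (finishes hour 4); job 1 (finishes hour 7, plus 1-hour gap → hour 8). That puts its earliest start at hour 16; it finishes at 16 + 5 = hour 21.
For job 4: job 3 (finishes hour 21); job 2 (finishes hour 16); job 1 (finishes hour 7). Taking the maximum gives a start of hour 21, and it finishes at 21 + 4 = hour 25.
The earliest everything can be done is hour 25, which is after the deadline of 23, so it is not possible.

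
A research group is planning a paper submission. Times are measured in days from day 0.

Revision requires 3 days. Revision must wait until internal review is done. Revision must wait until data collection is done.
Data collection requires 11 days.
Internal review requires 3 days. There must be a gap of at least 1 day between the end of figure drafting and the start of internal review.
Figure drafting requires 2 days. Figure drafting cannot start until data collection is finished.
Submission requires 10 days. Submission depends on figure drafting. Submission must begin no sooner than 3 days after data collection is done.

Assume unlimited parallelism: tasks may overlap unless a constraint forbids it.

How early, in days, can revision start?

17

Nothing blocks data collection, so it runs from day 0 to day 11.
Figure drafting waits on data collection (finishes day 11), so it starts at day 11 and finishes at 11 + 2 = day 13.
After figure drafting (finishes day 13, plus 1-day gap → day 14), internal review can start at day 14 and finishes at day 17.
Revision waits on internal review (finishes day 17); data collection (finishes day 11). The latest of these is day 17, which is the earliest revision can start.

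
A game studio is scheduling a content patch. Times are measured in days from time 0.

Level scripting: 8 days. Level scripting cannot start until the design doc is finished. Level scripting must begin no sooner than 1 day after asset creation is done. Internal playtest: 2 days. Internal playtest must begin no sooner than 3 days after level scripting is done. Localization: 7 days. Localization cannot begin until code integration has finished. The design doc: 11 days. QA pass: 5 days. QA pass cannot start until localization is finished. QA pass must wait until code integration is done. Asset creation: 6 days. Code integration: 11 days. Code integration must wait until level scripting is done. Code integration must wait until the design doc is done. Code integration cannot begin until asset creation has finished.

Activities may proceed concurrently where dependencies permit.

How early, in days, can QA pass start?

Asset creation has no prerequisites, so it starts at day 0 and finishes at day 6.
The design doc has no prerequisites, so it starts at day 0 and finishes at day 11.
Level scripting needs all of the design doc (finishes day 11); asset creation (finishes day 6, plus 1-day gap → day 7). That puts its earliest start at day 11; it finishes at 11 + 8 = day 19.
Code integration cannot start until level scripting (finishes day 19); the design doc (finishes day 11); asset creation (finishes day 6). The controlling bound is day 19, so code integration finishes at 19 + 11 = day 30.
Localization cannot begin until code integration (finishes day 30). It runs from day 30 to 30 + 7 = day 37.
QA pass waits on localization (finishes day 37); code integration (finishes day 30). The latest of these is day 37, which is the earliest QA pass can start.

37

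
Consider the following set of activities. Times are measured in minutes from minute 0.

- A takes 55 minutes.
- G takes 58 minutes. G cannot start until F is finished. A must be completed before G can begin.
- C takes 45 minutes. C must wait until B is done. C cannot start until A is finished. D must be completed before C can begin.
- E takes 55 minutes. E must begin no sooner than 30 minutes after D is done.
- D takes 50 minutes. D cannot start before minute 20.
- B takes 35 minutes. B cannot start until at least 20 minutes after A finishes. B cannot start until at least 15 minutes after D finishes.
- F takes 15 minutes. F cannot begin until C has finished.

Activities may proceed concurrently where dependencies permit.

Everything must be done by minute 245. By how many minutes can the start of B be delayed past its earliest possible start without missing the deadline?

7

D waits on its own release at minute 20, so it starts at minute 20 and finishes at 20 + 50 = minute 70.
A has no prerequisites, so it starts at minute 0 and finishes at minute 55.
B cannot start until A (finishes minute 55, plus 20-minute gap → minute 75); D (finishes minute 70, plus 15-minute gap → minute 85). The controlling bound is minute 85, so B finishes at 85 + 35 = minute 120.

Working backward from the deadline:
To finish by minute 245, G (duration 58) must start no later than minute 187.
F must finish before G (must start by minute 187). With a 15-minute duration, F must start by 187 − 15 = minute 172.
C has to be done before F (must start by minute 172). That means finishing by minute 172, i.e. starting by 172 − 45 = minute 127.
Since C (must start by minute 127) depends on it, B must finish by minute 127. Backing off its 35-minute duration gives a latest start of minute 92.
So B can start as early as minute 85 and as late as minute 92, giving 92 − 85 = 7 minutes of slack.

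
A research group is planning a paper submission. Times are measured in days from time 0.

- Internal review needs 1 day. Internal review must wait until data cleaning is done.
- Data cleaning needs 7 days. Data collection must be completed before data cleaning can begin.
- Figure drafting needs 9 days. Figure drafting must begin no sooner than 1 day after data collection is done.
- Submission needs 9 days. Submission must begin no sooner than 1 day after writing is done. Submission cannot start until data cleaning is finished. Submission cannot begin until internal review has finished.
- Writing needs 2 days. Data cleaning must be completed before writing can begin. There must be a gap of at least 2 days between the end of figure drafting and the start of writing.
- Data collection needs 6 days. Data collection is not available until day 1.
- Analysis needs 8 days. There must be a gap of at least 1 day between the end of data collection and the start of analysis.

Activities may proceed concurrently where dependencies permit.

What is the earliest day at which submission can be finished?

31

Data collection cannot begin until its own release at day 1. It runs from day 1 to 1 + 6 = day 7.
Figure drafting cannot begin until data collection (finishes day 7, plus 1-day gap → day 8). It runs from day 8 to 8 + 9 = day 17.
After data collection (finishes day 7), data cleaning can start at day 7 and finishes at day 14.
Internal review cannot begin until data cleaning (finishes day 14). It runs from day 14 to 14 + 1 = day 15.
For writing: data cleaning (finishes day 14); figure drafting (finishes day 17, plus 2-day gap → day 19). Taking the maximum gives a start of day 19, and it finishes at 19 + 2 = day 21.
Submission cannot start until writing (finishes day 21, plus 1-day gap → day 22); data cleaning (finishes day 14); internal review (finishes day 15). The controlling bound is day 22, so submission finishes at 22 + 9 = day 31.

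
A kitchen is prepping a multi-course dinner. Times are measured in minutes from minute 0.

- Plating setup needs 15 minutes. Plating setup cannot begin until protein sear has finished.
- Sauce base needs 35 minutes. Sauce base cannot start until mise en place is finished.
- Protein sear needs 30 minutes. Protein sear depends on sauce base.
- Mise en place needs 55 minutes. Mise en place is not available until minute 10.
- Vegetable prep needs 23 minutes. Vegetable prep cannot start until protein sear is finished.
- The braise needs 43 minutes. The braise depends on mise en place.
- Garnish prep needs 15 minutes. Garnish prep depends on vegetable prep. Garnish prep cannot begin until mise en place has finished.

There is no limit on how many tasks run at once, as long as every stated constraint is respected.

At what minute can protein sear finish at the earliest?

Mise en place waits on its own release at minute 10, so it starts at minute 10 and finishes at 10 + 55 = minute 65.
Sauce base waits on mise en place (finishes minute 65), so it starts at minute 65 and finishes at 65 + 35 = minute 100.
Protein sear waits on sauce base (finishes minute 100), so it starts at minute 100 and finishes at 100 + 30 = minute 130.

130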